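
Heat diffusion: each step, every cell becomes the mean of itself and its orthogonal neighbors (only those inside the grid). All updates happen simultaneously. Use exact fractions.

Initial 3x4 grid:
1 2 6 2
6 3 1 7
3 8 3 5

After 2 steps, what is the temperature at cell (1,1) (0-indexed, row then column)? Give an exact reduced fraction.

Answer: 37/10

Derivation:
Step 1: cell (1,1) = 4
Step 2: cell (1,1) = 37/10
Full grid after step 2:
  37/12 51/16 59/16 23/6
  191/48 37/10 15/4 71/16
  79/18 109/24 35/8 13/3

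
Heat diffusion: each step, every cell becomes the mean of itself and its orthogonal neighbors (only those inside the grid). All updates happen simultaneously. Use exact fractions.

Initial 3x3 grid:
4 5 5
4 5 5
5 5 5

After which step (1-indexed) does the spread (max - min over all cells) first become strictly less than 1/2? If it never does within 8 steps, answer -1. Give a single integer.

Answer: 2

Derivation:
Step 1: max=5, min=13/3, spread=2/3
Step 2: max=5, min=163/36, spread=17/36
  -> spread < 1/2 first at step 2
Step 3: max=889/180, min=9953/2160, spread=143/432
Step 4: max=13237/2700, min=605251/129600, spread=1205/5184
Step 5: max=350459/72000, min=36580697/7776000, spread=10151/62208
Step 6: max=94190791/19440000, min=2207130859/466560000, spread=85517/746496
Step 7: max=11262246329/2332800000, min=132895609073/27993600000, spread=720431/8957952
Step 8: max=28087838137/5832000000, min=7994465805331/1679616000000, spread=6069221/107495424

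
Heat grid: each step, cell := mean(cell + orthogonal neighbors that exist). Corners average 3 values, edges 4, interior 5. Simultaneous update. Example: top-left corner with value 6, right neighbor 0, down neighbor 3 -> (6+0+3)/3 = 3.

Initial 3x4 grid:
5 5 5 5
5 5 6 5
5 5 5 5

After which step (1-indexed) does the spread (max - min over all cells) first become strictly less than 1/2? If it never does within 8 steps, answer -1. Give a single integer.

Answer: 1

Derivation:
Step 1: max=21/4, min=5, spread=1/4
  -> spread < 1/2 first at step 1
Step 2: max=523/100, min=5, spread=23/100
Step 3: max=24811/4800, min=2013/400, spread=131/960
Step 4: max=222551/43200, min=36391/7200, spread=841/8640
Step 5: max=88942051/17280000, min=7293373/1440000, spread=56863/691200
Step 6: max=799134341/155520000, min=65789543/12960000, spread=386393/6220800
Step 7: max=319433723131/62208000000, min=26340358813/5184000000, spread=26795339/497664000
Step 8: max=19146215714129/3732480000000, min=1582286149667/311040000000, spread=254051069/5971968000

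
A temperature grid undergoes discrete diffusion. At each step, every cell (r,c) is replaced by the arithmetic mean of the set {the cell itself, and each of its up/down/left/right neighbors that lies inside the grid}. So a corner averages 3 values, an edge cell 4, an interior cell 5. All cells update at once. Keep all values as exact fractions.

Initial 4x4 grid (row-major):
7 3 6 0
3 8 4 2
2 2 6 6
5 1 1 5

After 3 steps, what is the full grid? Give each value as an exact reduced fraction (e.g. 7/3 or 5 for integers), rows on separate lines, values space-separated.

Answer: 1957/432 6691/1440 5579/1440 502/135
317/72 24599/6000 3149/750 5261/1440
6169/1800 11363/3000 7437/2000 9571/2400
3329/1080 11093/3600 4343/1200 299/80

Derivation:
After step 1:
  13/3 6 13/4 8/3
  5 4 26/5 3
  3 19/5 19/5 19/4
  8/3 9/4 13/4 4
After step 2:
  46/9 211/48 1027/240 107/36
  49/12 24/5 77/20 937/240
  217/60 337/100 104/25 311/80
  95/36 359/120 133/40 4
After step 3:
  1957/432 6691/1440 5579/1440 502/135
  317/72 24599/6000 3149/750 5261/1440
  6169/1800 11363/3000 7437/2000 9571/2400
  3329/1080 11093/3600 4343/1200 299/80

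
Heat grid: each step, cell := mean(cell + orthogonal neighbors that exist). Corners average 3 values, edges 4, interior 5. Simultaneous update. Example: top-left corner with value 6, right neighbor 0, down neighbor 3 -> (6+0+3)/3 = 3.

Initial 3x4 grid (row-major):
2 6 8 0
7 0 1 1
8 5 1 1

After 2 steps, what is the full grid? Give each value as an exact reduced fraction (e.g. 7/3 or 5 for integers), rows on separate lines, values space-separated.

Answer: 53/12 331/80 259/80 5/2
1183/240 71/20 5/2 139/80
173/36 479/120 87/40 5/4

Derivation:
After step 1:
  5 4 15/4 3
  17/4 19/5 11/5 3/4
  20/3 7/2 2 1
After step 2:
  53/12 331/80 259/80 5/2
  1183/240 71/20 5/2 139/80
  173/36 479/120 87/40 5/4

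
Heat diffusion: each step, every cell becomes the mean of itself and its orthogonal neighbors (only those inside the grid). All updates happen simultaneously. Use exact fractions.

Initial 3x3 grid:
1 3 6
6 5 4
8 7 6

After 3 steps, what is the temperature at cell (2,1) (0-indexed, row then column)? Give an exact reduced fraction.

Answer: 8321/1440

Derivation:
Step 1: cell (2,1) = 13/2
Step 2: cell (2,1) = 145/24
Step 3: cell (2,1) = 8321/1440
Full grid after step 3:
  1903/432 12727/2880 245/54
  917/180 3047/600 1633/320
  415/72 8321/1440 2435/432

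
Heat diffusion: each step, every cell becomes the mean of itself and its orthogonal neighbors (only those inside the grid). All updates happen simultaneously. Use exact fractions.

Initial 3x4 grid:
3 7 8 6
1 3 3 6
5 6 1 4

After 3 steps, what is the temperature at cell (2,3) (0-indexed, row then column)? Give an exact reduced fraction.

Step 1: cell (2,3) = 11/3
Step 2: cell (2,3) = 143/36
Step 3: cell (2,3) = 2263/540
Full grid after step 3:
  1781/432 32887/7200 36997/7200 727/135
  1717/450 12443/3000 27191/6000 68719/14400
  59/16 3043/800 28897/7200 2263/540

Answer: 2263/540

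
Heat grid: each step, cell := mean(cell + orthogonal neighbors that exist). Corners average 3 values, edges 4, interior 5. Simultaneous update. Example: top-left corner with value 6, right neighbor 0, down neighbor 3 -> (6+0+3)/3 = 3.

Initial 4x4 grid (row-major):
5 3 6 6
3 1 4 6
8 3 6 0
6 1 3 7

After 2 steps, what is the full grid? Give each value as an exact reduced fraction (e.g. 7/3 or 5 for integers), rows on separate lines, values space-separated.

Answer: 35/9 449/120 191/40 59/12
943/240 96/25 387/100 387/80
361/80 361/100 103/25 917/240
53/12 163/40 421/120 37/9

Derivation:
After step 1:
  11/3 15/4 19/4 6
  17/4 14/5 23/5 4
  5 19/5 16/5 19/4
  5 13/4 17/4 10/3
After step 2:
  35/9 449/120 191/40 59/12
  943/240 96/25 387/100 387/80
  361/80 361/100 103/25 917/240
  53/12 163/40 421/120 37/9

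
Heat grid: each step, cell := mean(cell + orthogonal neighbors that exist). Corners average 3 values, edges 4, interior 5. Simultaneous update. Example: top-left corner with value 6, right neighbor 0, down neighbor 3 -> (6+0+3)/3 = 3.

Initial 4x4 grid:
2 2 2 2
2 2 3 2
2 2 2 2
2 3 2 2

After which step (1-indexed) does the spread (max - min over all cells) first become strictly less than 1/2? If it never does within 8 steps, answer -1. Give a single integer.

Answer: 1

Derivation:
Step 1: max=7/3, min=2, spread=1/3
  -> spread < 1/2 first at step 1
Step 2: max=271/120, min=2, spread=31/120
Step 3: max=3959/1800, min=493/240, spread=523/3600
Step 4: max=117947/54000, min=4973/2400, spread=12109/108000
Step 5: max=3519311/1620000, min=452117/216000, spread=256867/3240000
Step 6: max=210341311/97200000, min=13631431/6480000, spread=2934923/48600000
Step 7: max=3148196969/1458000000, min=136918231/64800000, spread=135073543/2916000000
Step 8: max=188523074629/87480000000, min=12356102879/5832000000, spread=795382861/21870000000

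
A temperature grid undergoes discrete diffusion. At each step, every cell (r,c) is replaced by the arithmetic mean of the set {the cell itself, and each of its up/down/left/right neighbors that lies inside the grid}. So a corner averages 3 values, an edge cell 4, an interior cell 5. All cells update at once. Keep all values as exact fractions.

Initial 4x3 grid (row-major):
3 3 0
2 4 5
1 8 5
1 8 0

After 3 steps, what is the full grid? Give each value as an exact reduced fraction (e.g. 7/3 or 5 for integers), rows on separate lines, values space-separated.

After step 1:
  8/3 5/2 8/3
  5/2 22/5 7/2
  3 26/5 9/2
  10/3 17/4 13/3
After step 2:
  23/9 367/120 26/9
  377/120 181/50 113/30
  421/120 427/100 263/60
  127/36 1027/240 157/36
After step 3:
  394/135 21821/7200 3497/1080
  11543/3600 5357/1500 13193/3600
  13003/3600 24073/6000 15103/3600
  8147/2160 59177/14400 9377/2160

Answer: 394/135 21821/7200 3497/1080
11543/3600 5357/1500 13193/3600
13003/3600 24073/6000 15103/3600
8147/2160 59177/14400 9377/2160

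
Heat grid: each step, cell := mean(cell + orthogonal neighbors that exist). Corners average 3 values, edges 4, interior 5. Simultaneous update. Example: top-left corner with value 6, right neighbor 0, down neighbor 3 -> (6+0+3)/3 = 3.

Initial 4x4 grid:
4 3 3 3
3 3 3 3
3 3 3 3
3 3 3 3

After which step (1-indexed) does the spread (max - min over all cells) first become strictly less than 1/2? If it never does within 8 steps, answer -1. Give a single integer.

Step 1: max=10/3, min=3, spread=1/3
  -> spread < 1/2 first at step 1
Step 2: max=59/18, min=3, spread=5/18
Step 3: max=689/216, min=3, spread=41/216
Step 4: max=20483/6480, min=3, spread=1043/6480
Step 5: max=608753/194400, min=3, spread=25553/194400
Step 6: max=18167459/5832000, min=54079/18000, spread=645863/5832000
Step 7: max=542521691/174960000, min=360971/120000, spread=16225973/174960000
Step 8: max=16223877983/5248800000, min=162701/54000, spread=409340783/5248800000

Answer: 1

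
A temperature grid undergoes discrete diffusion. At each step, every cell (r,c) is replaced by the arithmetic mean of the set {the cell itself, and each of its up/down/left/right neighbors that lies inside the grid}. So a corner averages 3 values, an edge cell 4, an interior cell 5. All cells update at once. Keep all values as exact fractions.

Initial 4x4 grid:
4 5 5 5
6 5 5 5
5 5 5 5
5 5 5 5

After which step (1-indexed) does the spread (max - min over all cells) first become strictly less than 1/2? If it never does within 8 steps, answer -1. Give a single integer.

Step 1: max=21/4, min=19/4, spread=1/2
Step 2: max=409/80, min=59/12, spread=47/240
  -> spread < 1/2 first at step 2
Step 3: max=12209/2400, min=11899/2400, spread=31/240
Step 4: max=109289/21600, min=119531/24000, spread=17111/216000
Step 5: max=10903073/2160000, min=1077811/216000, spread=124963/2160000
Step 6: max=98050553/19440000, min=21582637/4320000, spread=1857373/38880000
Step 7: max=4700147/933120, min=194294183/38880000, spread=2317913/58320000
Step 8: max=88078205489/17496000000, min=29164186753/5832000000, spread=58564523/1749600000

Answer: 2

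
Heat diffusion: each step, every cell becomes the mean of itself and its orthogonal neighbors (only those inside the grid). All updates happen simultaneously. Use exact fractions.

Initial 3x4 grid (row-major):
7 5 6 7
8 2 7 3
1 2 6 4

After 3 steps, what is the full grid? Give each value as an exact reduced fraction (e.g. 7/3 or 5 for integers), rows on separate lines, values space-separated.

Answer: 11503/2160 37411/7200 39251/7200 5719/1080
32951/7200 28943/6000 1798/375 73757/14400
2257/540 14543/3600 1018/225 9983/2160

Derivation:
After step 1:
  20/3 5 25/4 16/3
  9/2 24/5 24/5 21/4
  11/3 11/4 19/4 13/3
After step 2:
  97/18 1363/240 1283/240 101/18
  589/120 437/100 517/100 1183/240
  131/36 479/120 499/120 43/9
After step 3:
  11503/2160 37411/7200 39251/7200 5719/1080
  32951/7200 28943/6000 1798/375 73757/14400
  2257/540 14543/3600 1018/225 9983/2160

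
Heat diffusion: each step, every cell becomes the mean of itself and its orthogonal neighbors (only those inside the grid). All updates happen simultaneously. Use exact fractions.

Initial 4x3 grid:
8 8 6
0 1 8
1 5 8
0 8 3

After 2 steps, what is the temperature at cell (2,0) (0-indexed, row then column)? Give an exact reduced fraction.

Step 1: cell (2,0) = 3/2
Step 2: cell (2,0) = 29/10
Full grid after step 2:
  163/36 1369/240 113/18
  103/30 23/5 1409/240
  29/10 41/10 1361/240
  17/6 269/60 49/9

Answer: 29/10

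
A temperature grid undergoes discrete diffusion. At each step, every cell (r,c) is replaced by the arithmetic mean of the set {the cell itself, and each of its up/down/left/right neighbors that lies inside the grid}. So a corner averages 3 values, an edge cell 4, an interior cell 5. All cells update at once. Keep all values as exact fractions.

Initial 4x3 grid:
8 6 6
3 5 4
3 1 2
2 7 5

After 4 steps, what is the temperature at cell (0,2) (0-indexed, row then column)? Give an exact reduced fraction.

Step 1: cell (0,2) = 16/3
Step 2: cell (0,2) = 95/18
Step 3: cell (0,2) = 5269/1080
Step 4: cell (0,2) = 625573/129600
Full grid after step 4:
  630623/129600 1387469/288000 625573/129600
  466919/108000 177527/40000 936713/216000
  140303/36000 1374593/360000 862693/216000
  156431/43200 3247177/864000 486743/129600

Answer: 625573/129600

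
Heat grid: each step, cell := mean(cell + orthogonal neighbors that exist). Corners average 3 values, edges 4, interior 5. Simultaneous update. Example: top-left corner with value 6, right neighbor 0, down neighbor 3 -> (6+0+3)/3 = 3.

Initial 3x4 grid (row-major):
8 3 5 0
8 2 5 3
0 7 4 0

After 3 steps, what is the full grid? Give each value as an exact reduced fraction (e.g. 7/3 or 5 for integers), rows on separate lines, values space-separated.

Answer: 2173/432 31763/7200 26233/7200 6403/2160
33803/7200 13267/3000 871/250 1759/600
661/144 9671/2400 25283/7200 6353/2160

Derivation:
After step 1:
  19/3 9/2 13/4 8/3
  9/2 5 19/5 2
  5 13/4 4 7/3
After step 2:
  46/9 229/48 853/240 95/36
  125/24 421/100 361/100 27/10
  17/4 69/16 803/240 25/9
After step 3:
  2173/432 31763/7200 26233/7200 6403/2160
  33803/7200 13267/3000 871/250 1759/600
  661/144 9671/2400 25283/7200 6353/2160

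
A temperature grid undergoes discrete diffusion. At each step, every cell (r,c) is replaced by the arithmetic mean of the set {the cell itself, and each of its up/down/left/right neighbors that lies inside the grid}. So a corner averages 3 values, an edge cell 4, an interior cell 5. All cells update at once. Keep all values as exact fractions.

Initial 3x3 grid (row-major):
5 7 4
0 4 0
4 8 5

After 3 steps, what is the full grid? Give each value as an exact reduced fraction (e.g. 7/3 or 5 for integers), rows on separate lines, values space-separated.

Answer: 319/80 7327/1800 8533/2160
6449/1600 8039/2000 6449/1600
491/120 60841/14400 4459/1080

Derivation:
After step 1:
  4 5 11/3
  13/4 19/5 13/4
  4 21/4 13/3
After step 2:
  49/12 247/60 143/36
  301/80 411/100 301/80
  25/6 1043/240 77/18
After step 3:
  319/80 7327/1800 8533/2160
  6449/1600 8039/2000 6449/1600
  491/120 60841/14400 4459/1080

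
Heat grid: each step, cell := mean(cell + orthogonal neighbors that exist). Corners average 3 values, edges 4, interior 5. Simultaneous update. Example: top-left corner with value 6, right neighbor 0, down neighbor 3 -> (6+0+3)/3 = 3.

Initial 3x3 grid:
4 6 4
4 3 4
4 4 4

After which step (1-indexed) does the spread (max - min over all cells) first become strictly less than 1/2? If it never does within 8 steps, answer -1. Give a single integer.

Answer: 3

Derivation:
Step 1: max=14/3, min=15/4, spread=11/12
Step 2: max=1067/240, min=23/6, spread=49/80
Step 3: max=577/135, min=18713/4800, spread=16223/43200
  -> spread < 1/2 first at step 3
Step 4: max=3648683/864000, min=85879/21600, spread=213523/864000
Step 5: max=1012979/243000, min=69205417/17280000, spread=25457807/155520000
Step 6: max=12906264347/3110400000, min=104678837/25920000, spread=344803907/3110400000
Step 7: max=7220325697/1749600000, min=84002400851/20736000000, spread=42439400063/559872000000
Step 8: max=46115771094923/11197440000000, min=15174056875391/3732480000000, spread=3799043/71663616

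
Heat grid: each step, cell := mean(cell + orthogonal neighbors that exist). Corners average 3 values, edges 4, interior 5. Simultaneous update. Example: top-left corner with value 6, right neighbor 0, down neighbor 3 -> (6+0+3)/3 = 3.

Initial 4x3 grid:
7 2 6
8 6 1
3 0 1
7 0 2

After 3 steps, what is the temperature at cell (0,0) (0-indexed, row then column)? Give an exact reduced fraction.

Answer: 10699/2160

Derivation:
Step 1: cell (0,0) = 17/3
Step 2: cell (0,0) = 203/36
Step 3: cell (0,0) = 10699/2160
Full grid after step 3:
  10699/2160 64493/14400 2633/720
  16667/3600 22327/6000 941/300
  13357/3600 17567/6000 1297/600
  1363/432 34393/14400 29/16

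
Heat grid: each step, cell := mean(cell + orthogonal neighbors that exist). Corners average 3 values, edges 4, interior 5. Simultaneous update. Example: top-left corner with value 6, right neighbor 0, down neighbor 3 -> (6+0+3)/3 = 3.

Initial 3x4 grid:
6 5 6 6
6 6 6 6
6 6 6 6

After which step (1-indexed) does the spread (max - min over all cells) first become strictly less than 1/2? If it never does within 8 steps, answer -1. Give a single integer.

Answer: 1

Derivation:
Step 1: max=6, min=17/3, spread=1/3
  -> spread < 1/2 first at step 1
Step 2: max=6, min=689/120, spread=31/120
Step 3: max=6, min=6269/1080, spread=211/1080
Step 4: max=10753/1800, min=631103/108000, spread=14077/108000
Step 5: max=644317/108000, min=5691593/972000, spread=5363/48600
Step 6: max=357131/60000, min=171219191/29160000, spread=93859/1166400
Step 7: max=577863533/97200000, min=10287325519/1749600000, spread=4568723/69984000
Step 8: max=17314381111/2916000000, min=618075564371/104976000000, spread=8387449/167961600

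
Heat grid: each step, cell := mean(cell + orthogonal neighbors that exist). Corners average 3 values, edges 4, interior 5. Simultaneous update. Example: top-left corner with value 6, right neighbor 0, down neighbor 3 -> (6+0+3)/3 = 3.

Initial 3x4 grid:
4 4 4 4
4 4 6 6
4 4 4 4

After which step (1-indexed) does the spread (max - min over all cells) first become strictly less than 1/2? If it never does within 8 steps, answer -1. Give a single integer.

Step 1: max=5, min=4, spread=1
Step 2: max=287/60, min=4, spread=47/60
Step 3: max=16981/3600, min=817/200, spread=91/144
Step 4: max=1003199/216000, min=4973/1200, spread=108059/216000
Step 5: max=59703661/12960000, min=1002659/240000, spread=222403/518400
  -> spread < 1/2 first at step 5
Step 6: max=3551125799/777600000, min=182160643/43200000, spread=10889369/31104000
Step 7: max=211768455541/46656000000, min=11000191537/2592000000, spread=110120063/373248000
Step 8: max=12634399516319/2799360000000, min=221325327161/51840000000, spread=5462654797/22394880000

Answer: 5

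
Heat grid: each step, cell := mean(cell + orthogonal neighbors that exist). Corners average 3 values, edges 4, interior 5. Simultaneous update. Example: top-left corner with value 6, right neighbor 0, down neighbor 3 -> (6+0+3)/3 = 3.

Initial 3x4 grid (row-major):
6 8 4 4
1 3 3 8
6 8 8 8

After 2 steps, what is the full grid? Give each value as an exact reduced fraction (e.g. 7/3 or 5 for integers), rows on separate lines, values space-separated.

After step 1:
  5 21/4 19/4 16/3
  4 23/5 26/5 23/4
  5 25/4 27/4 8
After step 2:
  19/4 49/10 77/15 95/18
  93/20 253/50 541/100 1457/240
  61/12 113/20 131/20 41/6

Answer: 19/4 49/10 77/15 95/18
93/20 253/50 541/100 1457/240
61/12 113/20 131/20 41/6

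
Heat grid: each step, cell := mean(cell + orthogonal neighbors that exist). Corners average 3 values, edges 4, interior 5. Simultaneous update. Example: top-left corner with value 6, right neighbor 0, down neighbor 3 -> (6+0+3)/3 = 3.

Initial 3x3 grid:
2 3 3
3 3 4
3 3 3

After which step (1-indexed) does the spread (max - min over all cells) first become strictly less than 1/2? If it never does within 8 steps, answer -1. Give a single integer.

Step 1: max=10/3, min=8/3, spread=2/3
Step 2: max=787/240, min=49/18, spread=401/720
Step 3: max=6917/2160, min=3101/1080, spread=143/432
  -> spread < 1/2 first at step 3
Step 4: max=406279/129600, min=188077/64800, spread=1205/5184
Step 5: max=24218813/7776000, min=11474969/3888000, spread=10151/62208
Step 6: max=1439542111/466560000, min=693046993/233280000, spread=85517/746496
Step 7: max=85974556517/27993600000, min=41861604821/13996800000, spread=720431/8957952
Step 8: max=5136445489399/1679616000000, min=2520806955637/839808000000, spread=6069221/107495424

Answer: 3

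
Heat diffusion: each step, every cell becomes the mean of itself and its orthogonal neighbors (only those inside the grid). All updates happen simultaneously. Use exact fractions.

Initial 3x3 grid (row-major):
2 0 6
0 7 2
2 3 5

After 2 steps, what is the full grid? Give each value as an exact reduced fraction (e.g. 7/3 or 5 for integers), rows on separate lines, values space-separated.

Answer: 43/18 569/240 137/36
449/240 363/100 67/20
26/9 233/80 151/36

Derivation:
After step 1:
  2/3 15/4 8/3
  11/4 12/5 5
  5/3 17/4 10/3
After step 2:
  43/18 569/240 137/36
  449/240 363/100 67/20
  26/9 233/80 151/36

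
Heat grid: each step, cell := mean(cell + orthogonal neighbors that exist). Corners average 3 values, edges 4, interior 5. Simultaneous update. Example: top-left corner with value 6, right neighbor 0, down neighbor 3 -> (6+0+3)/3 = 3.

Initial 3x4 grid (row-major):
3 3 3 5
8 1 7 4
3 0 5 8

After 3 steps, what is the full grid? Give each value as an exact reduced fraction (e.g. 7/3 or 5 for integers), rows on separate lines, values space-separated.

After step 1:
  14/3 5/2 9/2 4
  15/4 19/5 4 6
  11/3 9/4 5 17/3
After step 2:
  131/36 58/15 15/4 29/6
  953/240 163/50 233/50 59/12
  29/9 883/240 203/48 50/9
After step 3:
  8263/2160 1633/450 1711/400 9/2
  50731/14400 5831/1500 24979/6000 17969/3600
  1957/540 25903/7200 32623/7200 2117/432

Answer: 8263/2160 1633/450 1711/400 9/2
50731/14400 5831/1500 24979/6000 17969/3600
1957/540 25903/7200 32623/7200 2117/432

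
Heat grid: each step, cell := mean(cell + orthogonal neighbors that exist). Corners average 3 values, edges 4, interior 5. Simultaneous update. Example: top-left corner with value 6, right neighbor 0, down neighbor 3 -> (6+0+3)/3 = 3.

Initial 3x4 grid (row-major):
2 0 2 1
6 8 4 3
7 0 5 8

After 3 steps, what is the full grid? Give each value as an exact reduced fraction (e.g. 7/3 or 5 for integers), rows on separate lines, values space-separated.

Answer: 3833/1080 4931/1440 469/160 2233/720
829/192 1527/400 233/60 659/180
1207/270 6631/1440 6181/1440 9509/2160

Derivation:
After step 1:
  8/3 3 7/4 2
  23/4 18/5 22/5 4
  13/3 5 17/4 16/3
After step 2:
  137/36 661/240 223/80 31/12
  327/80 87/20 18/5 59/15
  181/36 1031/240 1139/240 163/36
After step 3:
  3833/1080 4931/1440 469/160 2233/720
  829/192 1527/400 233/60 659/180
  1207/270 6631/1440 6181/1440 9509/2160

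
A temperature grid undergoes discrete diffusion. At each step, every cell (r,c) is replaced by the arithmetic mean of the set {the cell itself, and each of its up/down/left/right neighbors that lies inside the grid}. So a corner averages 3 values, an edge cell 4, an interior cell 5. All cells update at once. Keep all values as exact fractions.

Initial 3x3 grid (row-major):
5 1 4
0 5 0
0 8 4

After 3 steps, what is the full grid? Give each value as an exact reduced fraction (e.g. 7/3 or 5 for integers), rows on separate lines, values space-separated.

After step 1:
  2 15/4 5/3
  5/2 14/5 13/4
  8/3 17/4 4
After step 2:
  11/4 613/240 26/9
  299/120 331/100 703/240
  113/36 823/240 23/6
After step 3:
  1871/720 41411/14400 1507/540
  21043/7200 17657/6000 46661/14400
  6523/2160 49361/14400 1223/360

Answer: 1871/720 41411/14400 1507/540
21043/7200 17657/6000 46661/14400
6523/2160 49361/14400 1223/360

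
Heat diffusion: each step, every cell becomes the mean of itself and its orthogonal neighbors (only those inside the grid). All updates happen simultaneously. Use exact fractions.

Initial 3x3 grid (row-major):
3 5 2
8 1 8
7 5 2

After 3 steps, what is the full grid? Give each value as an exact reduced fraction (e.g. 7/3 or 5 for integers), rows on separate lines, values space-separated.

After step 1:
  16/3 11/4 5
  19/4 27/5 13/4
  20/3 15/4 5
After step 2:
  77/18 1109/240 11/3
  443/80 199/50 373/80
  91/18 1249/240 4
After step 3:
  5197/1080 59563/14400 259/60
  22621/4800 4801/1000 19571/4800
  5687/1080 65663/14400 208/45

Answer: 5197/1080 59563/14400 259/60
22621/4800 4801/1000 19571/4800
5687/1080 65663/14400 208/45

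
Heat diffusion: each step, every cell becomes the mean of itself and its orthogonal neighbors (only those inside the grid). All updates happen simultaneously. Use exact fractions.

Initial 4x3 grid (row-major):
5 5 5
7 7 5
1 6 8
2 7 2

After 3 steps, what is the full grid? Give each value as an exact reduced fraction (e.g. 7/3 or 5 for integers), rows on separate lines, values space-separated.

Answer: 1159/216 40003/7200 67/12
18719/3600 8131/1500 1133/200
16759/3600 10323/2000 9667/1800
9473/2160 22487/4800 11203/2160

Derivation:
After step 1:
  17/3 11/2 5
  5 6 25/4
  4 29/5 21/4
  10/3 17/4 17/3
After step 2:
  97/18 133/24 67/12
  31/6 571/100 45/8
  68/15 253/50 689/120
  139/36 381/80 91/18
After step 3:
  1159/216 40003/7200 67/12
  18719/3600 8131/1500 1133/200
  16759/3600 10323/2000 9667/1800
  9473/2160 22487/4800 11203/2160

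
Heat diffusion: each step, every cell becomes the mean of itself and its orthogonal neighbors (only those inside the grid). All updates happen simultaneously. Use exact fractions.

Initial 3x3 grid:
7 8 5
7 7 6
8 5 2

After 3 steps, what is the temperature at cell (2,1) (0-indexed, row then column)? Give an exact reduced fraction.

Answer: 14047/2400

Derivation:
Step 1: cell (2,1) = 11/2
Step 2: cell (2,1) = 231/40
Step 3: cell (2,1) = 14047/2400
Full grid after step 3:
  3749/540 94007/14400 13211/2160
  32119/4800 18767/3000 20483/3600
  13831/2160 14047/2400 5863/1080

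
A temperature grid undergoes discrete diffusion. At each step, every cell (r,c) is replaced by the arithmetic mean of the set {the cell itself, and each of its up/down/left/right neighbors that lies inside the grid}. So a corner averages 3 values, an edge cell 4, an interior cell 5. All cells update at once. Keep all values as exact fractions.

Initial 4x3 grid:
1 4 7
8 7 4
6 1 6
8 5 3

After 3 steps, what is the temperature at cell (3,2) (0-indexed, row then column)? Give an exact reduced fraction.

Step 1: cell (3,2) = 14/3
Step 2: cell (3,2) = 149/36
Step 3: cell (3,2) = 2015/432
Full grid after step 3:
  1321/270 72151/14400 3551/720
  37463/7200 14707/3000 6023/1200
  37523/7200 2537/500 8287/1800
  1163/216 23167/4800 2015/432

Answer: 2015/432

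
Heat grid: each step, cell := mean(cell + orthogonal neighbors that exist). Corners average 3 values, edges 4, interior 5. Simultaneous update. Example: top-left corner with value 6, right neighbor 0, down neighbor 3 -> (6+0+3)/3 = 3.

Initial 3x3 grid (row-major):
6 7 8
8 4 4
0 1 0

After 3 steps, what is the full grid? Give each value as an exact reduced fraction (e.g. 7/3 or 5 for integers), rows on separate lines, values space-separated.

After step 1:
  7 25/4 19/3
  9/2 24/5 4
  3 5/4 5/3
After step 2:
  71/12 1463/240 199/36
  193/40 104/25 21/5
  35/12 643/240 83/36
After step 3:
  449/80 78121/14400 11393/2160
  10691/2400 549/125 2429/600
  2501/720 43421/14400 6613/2160

Answer: 449/80 78121/14400 11393/2160
10691/2400 549/125 2429/600
2501/720 43421/14400 6613/2160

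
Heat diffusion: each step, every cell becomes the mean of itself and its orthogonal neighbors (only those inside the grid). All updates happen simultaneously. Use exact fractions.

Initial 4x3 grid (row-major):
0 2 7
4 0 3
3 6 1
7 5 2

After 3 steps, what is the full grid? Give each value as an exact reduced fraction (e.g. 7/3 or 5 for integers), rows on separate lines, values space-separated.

After step 1:
  2 9/4 4
  7/4 3 11/4
  5 3 3
  5 5 8/3
After step 2:
  2 45/16 3
  47/16 51/20 51/16
  59/16 19/5 137/48
  5 47/12 32/9
After step 3:
  31/12 829/320 3
  447/160 1223/400 1391/480
  617/160 2017/600 4823/1440
  605/144 2929/720 1487/432

Answer: 31/12 829/320 3
447/160 1223/400 1391/480
617/160 2017/600 4823/1440
605/144 2929/720 1487/432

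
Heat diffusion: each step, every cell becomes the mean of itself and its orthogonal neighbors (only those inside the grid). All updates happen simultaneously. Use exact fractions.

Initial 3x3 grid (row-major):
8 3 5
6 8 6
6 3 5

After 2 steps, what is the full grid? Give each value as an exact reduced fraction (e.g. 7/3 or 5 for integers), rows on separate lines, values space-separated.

After step 1:
  17/3 6 14/3
  7 26/5 6
  5 11/2 14/3
After step 2:
  56/9 323/60 50/9
  343/60 297/50 77/15
  35/6 611/120 97/18

Answer: 56/9 323/60 50/9
343/60 297/50 77/15
35/6 611/120 97/18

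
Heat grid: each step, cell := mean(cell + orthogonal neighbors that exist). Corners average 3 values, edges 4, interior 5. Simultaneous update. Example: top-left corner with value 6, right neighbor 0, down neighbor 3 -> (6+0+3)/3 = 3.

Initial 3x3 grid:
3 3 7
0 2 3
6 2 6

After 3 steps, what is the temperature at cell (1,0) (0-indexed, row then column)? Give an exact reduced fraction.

Step 1: cell (1,0) = 11/4
Step 2: cell (1,0) = 113/48
Step 3: cell (1,0) = 8443/2880
Full grid after step 3:
  197/72 9683/2880 1561/432
  8443/2880 929/300 611/160
  1235/432 1231/360 775/216

Answer: 8443/2880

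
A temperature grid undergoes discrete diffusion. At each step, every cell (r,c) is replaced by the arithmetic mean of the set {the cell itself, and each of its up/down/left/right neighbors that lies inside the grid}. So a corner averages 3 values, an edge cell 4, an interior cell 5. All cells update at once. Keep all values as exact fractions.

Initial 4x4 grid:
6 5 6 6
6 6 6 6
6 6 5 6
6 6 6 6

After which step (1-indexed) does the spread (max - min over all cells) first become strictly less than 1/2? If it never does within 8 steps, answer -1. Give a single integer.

Answer: 1

Derivation:
Step 1: max=6, min=17/3, spread=1/3
  -> spread < 1/2 first at step 1
Step 2: max=6, min=689/120, spread=31/120
Step 3: max=1427/240, min=10441/1800, spread=523/3600
Step 4: max=14227/2400, min=314053/54000, spread=12109/108000
Step 5: max=1275883/216000, min=9440689/1620000, spread=256867/3240000
Step 6: max=38208569/6480000, min=567258689/97200000, spread=2934923/48600000
Step 7: max=381481769/64800000, min=8515803031/1458000000, spread=135073543/2916000000
Step 8: max=34299897121/5832000000, min=511316925371/87480000000, spread=795382861/21870000000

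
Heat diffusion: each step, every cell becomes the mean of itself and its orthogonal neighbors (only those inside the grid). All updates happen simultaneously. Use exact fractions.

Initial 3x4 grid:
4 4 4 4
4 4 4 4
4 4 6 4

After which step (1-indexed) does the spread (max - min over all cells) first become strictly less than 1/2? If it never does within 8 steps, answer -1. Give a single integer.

Step 1: max=14/3, min=4, spread=2/3
Step 2: max=271/60, min=4, spread=31/60
Step 3: max=2371/540, min=4, spread=211/540
  -> spread < 1/2 first at step 3
Step 4: max=232897/54000, min=3647/900, spread=14077/54000
Step 5: max=2084407/486000, min=219683/54000, spread=5363/24300
Step 6: max=62060809/14580000, min=122869/30000, spread=93859/583200
Step 7: max=3709474481/874800000, min=199736467/48600000, spread=4568723/34992000
Step 8: max=221732435629/52488000000, min=6013618889/1458000000, spread=8387449/83980800

Answer: 3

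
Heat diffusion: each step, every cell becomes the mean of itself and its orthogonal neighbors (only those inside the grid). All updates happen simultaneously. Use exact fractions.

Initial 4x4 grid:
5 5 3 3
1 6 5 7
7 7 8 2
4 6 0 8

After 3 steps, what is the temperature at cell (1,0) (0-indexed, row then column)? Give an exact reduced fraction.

Step 1: cell (1,0) = 19/4
Step 2: cell (1,0) = 539/120
Step 3: cell (1,0) = 17777/3600
Full grid after step 3:
  9493/2160 33829/7200 6433/1440 10133/2160
  17777/3600 28591/6000 30791/6000 3341/720
  3577/720 32611/6000 5839/1200 3689/720
  11473/2160 7133/1440 7453/1440 10049/2160

Answer: 17777/3600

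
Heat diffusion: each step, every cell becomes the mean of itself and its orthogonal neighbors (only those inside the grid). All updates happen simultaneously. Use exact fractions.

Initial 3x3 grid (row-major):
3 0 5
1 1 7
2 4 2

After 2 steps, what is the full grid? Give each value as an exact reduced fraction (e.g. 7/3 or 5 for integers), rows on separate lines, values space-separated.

Answer: 16/9 611/240 10/3
481/240 63/25 881/240
19/9 691/240 31/9

Derivation:
After step 1:
  4/3 9/4 4
  7/4 13/5 15/4
  7/3 9/4 13/3
After step 2:
  16/9 611/240 10/3
  481/240 63/25 881/240
  19/9 691/240 31/9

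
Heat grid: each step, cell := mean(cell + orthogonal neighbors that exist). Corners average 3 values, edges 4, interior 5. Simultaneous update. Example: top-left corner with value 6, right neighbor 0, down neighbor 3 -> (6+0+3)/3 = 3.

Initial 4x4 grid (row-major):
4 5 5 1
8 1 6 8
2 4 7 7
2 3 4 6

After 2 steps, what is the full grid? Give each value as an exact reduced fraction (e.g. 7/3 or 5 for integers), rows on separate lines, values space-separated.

Answer: 79/18 277/60 271/60 173/36
1093/240 211/50 511/100 677/120
809/240 421/100 132/25 713/120
115/36 839/240 1171/240 53/9

Derivation:
After step 1:
  17/3 15/4 17/4 14/3
  15/4 24/5 27/5 11/2
  4 17/5 28/5 7
  7/3 13/4 5 17/3
After step 2:
  79/18 277/60 271/60 173/36
  1093/240 211/50 511/100 677/120
  809/240 421/100 132/25 713/120
  115/36 839/240 1171/240 53/9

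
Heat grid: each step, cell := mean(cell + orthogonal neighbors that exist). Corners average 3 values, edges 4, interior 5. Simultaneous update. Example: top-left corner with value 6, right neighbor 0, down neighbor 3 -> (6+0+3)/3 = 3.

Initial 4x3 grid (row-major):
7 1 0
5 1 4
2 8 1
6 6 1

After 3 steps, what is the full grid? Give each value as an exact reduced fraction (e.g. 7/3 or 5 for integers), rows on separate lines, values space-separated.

Answer: 7733/2160 4497/1600 5353/2160
6761/1800 6869/2000 9197/3600
8071/1800 22127/6000 12167/3600
9661/2160 61873/14400 7681/2160

Derivation:
After step 1:
  13/3 9/4 5/3
  15/4 19/5 3/2
  21/4 18/5 7/2
  14/3 21/4 8/3
After step 2:
  31/9 241/80 65/36
  257/60 149/50 157/60
  259/60 107/25 169/60
  91/18 971/240 137/36
After step 3:
  7733/2160 4497/1600 5353/2160
  6761/1800 6869/2000 9197/3600
  8071/1800 22127/6000 12167/3600
  9661/2160 61873/14400 7681/2160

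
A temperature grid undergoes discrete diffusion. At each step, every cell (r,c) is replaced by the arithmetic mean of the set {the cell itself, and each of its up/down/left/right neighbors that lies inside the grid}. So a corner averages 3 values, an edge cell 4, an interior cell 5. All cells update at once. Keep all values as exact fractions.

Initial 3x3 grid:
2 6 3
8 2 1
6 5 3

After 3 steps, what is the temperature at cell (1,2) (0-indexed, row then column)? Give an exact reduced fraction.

Answer: 46633/14400

Derivation:
Step 1: cell (1,2) = 9/4
Step 2: cell (1,2) = 779/240
Step 3: cell (1,2) = 46633/14400
Full grid after step 3:
  9779/2160 54233/14400 3697/1080
  32629/7200 1029/250 46633/14400
  5227/1080 14527/3600 287/80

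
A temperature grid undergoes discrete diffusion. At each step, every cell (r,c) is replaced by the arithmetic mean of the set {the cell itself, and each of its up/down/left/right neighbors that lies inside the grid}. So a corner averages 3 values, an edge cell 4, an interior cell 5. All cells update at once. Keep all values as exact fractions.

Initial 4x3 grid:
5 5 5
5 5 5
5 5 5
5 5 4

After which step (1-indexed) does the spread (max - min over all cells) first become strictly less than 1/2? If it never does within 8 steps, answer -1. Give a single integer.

Step 1: max=5, min=14/3, spread=1/3
  -> spread < 1/2 first at step 1
Step 2: max=5, min=85/18, spread=5/18
Step 3: max=5, min=1039/216, spread=41/216
Step 4: max=5, min=125383/25920, spread=4217/25920
Step 5: max=35921/7200, min=7566851/1555200, spread=38417/311040
Step 6: max=717403/144000, min=455359789/93312000, spread=1903471/18662400
Step 7: max=21484241/4320000, min=27392610911/5598720000, spread=18038617/223948800
Step 8: max=1931073241/388800000, min=1646347817149/335923200000, spread=883978523/13436928000

Answer: 1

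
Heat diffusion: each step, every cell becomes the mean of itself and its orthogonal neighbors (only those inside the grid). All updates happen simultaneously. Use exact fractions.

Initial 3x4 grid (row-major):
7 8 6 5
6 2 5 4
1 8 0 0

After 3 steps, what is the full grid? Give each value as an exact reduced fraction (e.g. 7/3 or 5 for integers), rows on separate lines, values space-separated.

After step 1:
  7 23/4 6 5
  4 29/5 17/5 7/2
  5 11/4 13/4 4/3
After step 2:
  67/12 491/80 403/80 29/6
  109/20 217/50 439/100 397/120
  47/12 21/5 161/60 97/36
After step 3:
  4121/720 12659/2400 12239/2400 3163/720
  1929/400 9807/2000 23711/6000 27407/7200
  407/90 757/200 12571/3600 3127/1080

Answer: 4121/720 12659/2400 12239/2400 3163/720
1929/400 9807/2000 23711/6000 27407/7200
407/90 757/200 12571/3600 3127/1080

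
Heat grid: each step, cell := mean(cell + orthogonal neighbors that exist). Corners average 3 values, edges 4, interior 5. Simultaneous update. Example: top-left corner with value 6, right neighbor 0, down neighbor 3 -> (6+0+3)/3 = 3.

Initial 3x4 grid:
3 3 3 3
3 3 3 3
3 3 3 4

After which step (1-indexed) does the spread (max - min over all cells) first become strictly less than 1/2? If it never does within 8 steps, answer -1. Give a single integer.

Answer: 1

Derivation:
Step 1: max=10/3, min=3, spread=1/3
  -> spread < 1/2 first at step 1
Step 2: max=59/18, min=3, spread=5/18
Step 3: max=689/216, min=3, spread=41/216
Step 4: max=81977/25920, min=3, spread=4217/25920
Step 5: max=4874749/1555200, min=21679/7200, spread=38417/311040
Step 6: max=291136211/93312000, min=434597/144000, spread=1903471/18662400
Step 7: max=17397149089/5598720000, min=13075759/4320000, spread=18038617/223948800
Step 8: max=1041037782851/335923200000, min=1179326759/388800000, spread=883978523/13436928000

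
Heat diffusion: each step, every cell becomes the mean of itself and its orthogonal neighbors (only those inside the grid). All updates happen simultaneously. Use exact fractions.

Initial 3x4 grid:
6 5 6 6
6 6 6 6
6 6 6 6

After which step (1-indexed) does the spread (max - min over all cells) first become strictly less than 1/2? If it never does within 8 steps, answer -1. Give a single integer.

Step 1: max=6, min=17/3, spread=1/3
  -> spread < 1/2 first at step 1
Step 2: max=6, min=689/120, spread=31/120
Step 3: max=6, min=6269/1080, spread=211/1080
Step 4: max=10753/1800, min=631103/108000, spread=14077/108000
Step 5: max=644317/108000, min=5691593/972000, spread=5363/48600
Step 6: max=357131/60000, min=171219191/29160000, spread=93859/1166400
Step 7: max=577863533/97200000, min=10287325519/1749600000, spread=4568723/69984000
Step 8: max=17314381111/2916000000, min=618075564371/104976000000, spread=8387449/167961600

Answer: 1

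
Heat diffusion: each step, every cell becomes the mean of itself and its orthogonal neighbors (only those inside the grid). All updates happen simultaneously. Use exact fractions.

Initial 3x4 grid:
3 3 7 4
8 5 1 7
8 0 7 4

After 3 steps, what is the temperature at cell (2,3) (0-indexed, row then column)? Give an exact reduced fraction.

Answer: 218/45

Derivation:
Step 1: cell (2,3) = 6
Step 2: cell (2,3) = 13/3
Step 3: cell (2,3) = 218/45
Full grid after step 3:
  10069/2160 34033/7200 3497/800 3563/720
  2021/400 8753/2000 9553/2000 5453/1200
  1303/270 4351/900 5183/1200 218/45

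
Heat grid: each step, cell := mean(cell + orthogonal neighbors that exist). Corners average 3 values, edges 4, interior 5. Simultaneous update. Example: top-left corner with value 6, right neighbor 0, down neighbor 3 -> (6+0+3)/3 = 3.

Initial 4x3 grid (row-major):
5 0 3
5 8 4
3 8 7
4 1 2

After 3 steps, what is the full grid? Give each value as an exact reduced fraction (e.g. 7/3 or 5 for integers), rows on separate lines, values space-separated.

After step 1:
  10/3 4 7/3
  21/4 5 11/2
  5 27/5 21/4
  8/3 15/4 10/3
After step 2:
  151/36 11/3 71/18
  223/48 503/100 217/48
  1099/240 122/25 1169/240
  137/36 303/80 37/9
After step 3:
  1801/432 947/225 1747/432
  33209/7200 6823/1500 33059/7200
  32239/7200 9259/2000 33089/7200
  2191/540 19901/4800 4597/1080

Answer: 1801/432 947/225 1747/432
33209/7200 6823/1500 33059/7200
32239/7200 9259/2000 33089/7200
2191/540 19901/4800 4597/1080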